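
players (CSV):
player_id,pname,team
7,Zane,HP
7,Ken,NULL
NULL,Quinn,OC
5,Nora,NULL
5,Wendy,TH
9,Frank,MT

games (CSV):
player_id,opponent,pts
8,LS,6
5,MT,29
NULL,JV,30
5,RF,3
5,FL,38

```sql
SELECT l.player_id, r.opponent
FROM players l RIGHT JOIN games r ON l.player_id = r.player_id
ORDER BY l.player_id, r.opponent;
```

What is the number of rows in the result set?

8

RIGHT JOIN keeps every row from `games`; unmatched rows get NULL for `players`'s columns.
Matching on l.player_id = r.player_id. A NULL in a compared column never satisfies the condition.
- player_id=7: no matching r row.
- player_id=7: no matching r row.
- player_id=NULL: no matching r row.
- player_id=5: 3 matching r row(s), so 3 row(s) emitted.
- player_id=5: 3 matching r row(s), so 3 row(s) emitted.
- player_id=9: no matching r row.
- 2 r row(s) had no l match → kept, l columns NULL.
Total: 6 matched + 2 padded = 8 rows.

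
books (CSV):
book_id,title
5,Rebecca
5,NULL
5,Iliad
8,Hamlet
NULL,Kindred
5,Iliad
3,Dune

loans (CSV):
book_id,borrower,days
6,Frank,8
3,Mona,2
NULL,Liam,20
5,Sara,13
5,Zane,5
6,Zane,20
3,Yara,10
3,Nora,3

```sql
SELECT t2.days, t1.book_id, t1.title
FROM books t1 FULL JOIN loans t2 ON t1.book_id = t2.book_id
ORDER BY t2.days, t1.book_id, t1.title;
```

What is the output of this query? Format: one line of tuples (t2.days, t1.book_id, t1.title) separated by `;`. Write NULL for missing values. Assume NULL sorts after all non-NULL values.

FULL OUTER JOIN keeps every row from both sides; unmatched rows get NULL for the other side's columns.
Matching on t1.book_id = t2.book_id. A NULL in a compared column never satisfies the condition.
- book_id=5: 2 matching t2 row(s), so 2 row(s) emitted.
- book_id=5: 2 matching t2 row(s), so 2 row(s) emitted.
- book_id=5: 2 matching t2 row(s), so 2 row(s) emitted.
- book_id=8: no t2 row matches, row kept with t2 columns NULL.
- book_id=NULL: no t2 row matches, row kept with t2 columns NULL.
- book_id=5: 2 matching t2 row(s), so 2 row(s) emitted.
- book_id=3: 3 matching t2 row(s), so 3 row(s) emitted.
- 3 t2 row(s) had no t1 match → kept, t1 columns NULL.

(2, 3, Dune); (3, 3, Dune); (5, 5, Iliad); (5, 5, Iliad); (5, 5, Rebecca); (5, 5, NULL); (8, NULL, NULL); (10, 3, Dune); (13, 5, Iliad); (13, 5, Iliad); (13, 5, Rebecca); (13, 5, NULL); (20, NULL, NULL); (20, NULL, NULL); (NULL, 8, Hamlet); (NULL, NULL, Kindred)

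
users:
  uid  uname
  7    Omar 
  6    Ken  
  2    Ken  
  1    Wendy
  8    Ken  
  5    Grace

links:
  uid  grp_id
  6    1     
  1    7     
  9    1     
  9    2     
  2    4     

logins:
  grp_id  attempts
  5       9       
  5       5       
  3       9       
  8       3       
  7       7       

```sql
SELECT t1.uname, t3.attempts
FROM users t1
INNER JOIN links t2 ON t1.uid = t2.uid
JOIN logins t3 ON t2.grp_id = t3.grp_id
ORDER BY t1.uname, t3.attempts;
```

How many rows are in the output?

1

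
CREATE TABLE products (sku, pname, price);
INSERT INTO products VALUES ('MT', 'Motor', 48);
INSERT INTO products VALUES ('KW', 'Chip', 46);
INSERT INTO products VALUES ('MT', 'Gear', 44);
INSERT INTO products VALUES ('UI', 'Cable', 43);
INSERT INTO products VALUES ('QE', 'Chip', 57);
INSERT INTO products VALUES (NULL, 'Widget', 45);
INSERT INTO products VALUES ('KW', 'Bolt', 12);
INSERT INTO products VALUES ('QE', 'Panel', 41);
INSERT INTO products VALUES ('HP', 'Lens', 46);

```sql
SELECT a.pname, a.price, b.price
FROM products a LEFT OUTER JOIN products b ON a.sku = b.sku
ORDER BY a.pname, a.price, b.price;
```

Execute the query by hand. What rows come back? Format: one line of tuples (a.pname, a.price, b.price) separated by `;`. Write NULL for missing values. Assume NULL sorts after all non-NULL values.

(Bolt, 12, 12); (Bolt, 12, 46); (Cable, 43, 43); (Chip, 46, 12); (Chip, 46, 46); (Chip, 57, 41); (Chip, 57, 57); (Gear, 44, 44); (Gear, 44, 48); (Lens, 46, 46); (Motor, 48, 44); (Motor, 48, 48); (Panel, 41, 41); (Panel, 41, 57); (Widget, 45, NULL)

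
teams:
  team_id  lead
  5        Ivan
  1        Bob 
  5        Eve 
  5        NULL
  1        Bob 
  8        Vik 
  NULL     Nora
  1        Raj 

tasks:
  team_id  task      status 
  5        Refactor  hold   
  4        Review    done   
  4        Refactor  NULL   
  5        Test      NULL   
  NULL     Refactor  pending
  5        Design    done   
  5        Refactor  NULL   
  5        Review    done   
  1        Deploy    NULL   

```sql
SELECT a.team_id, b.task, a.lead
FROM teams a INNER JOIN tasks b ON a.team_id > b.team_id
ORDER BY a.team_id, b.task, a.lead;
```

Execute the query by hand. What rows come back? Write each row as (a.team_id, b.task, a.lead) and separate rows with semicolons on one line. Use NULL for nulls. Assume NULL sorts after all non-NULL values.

(5, Deploy, Eve); (5, Deploy, Ivan); (5, Deploy, NULL); (5, Refactor, Eve); (5, Refactor, Ivan); (5, Refactor, NULL); (5, Review, Eve); (5, Review, Ivan); (5, Review, NULL); (8, Deploy, Vik); (8, Design, Vik); (8, Refactor, Vik); (8, Refactor, Vik); (8, Refactor, Vik); (8, Review, Vik); (8, Review, Vik); (8, Test, Vik)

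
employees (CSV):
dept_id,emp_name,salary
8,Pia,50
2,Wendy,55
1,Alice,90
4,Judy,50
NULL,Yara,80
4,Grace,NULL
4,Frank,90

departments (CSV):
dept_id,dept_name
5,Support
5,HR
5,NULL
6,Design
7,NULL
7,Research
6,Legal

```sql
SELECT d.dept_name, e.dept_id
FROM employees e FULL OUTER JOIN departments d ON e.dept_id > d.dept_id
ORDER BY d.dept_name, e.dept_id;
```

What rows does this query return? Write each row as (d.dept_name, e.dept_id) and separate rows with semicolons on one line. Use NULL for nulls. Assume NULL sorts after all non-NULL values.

(Design, 8); (HR, 8); (Legal, 8); (Research, 8); (Support, 8); (NULL, 1); (NULL, 2); (NULL, 4); (NULL, 4); (NULL, 4); (NULL, 8); (NULL, 8); (NULL, NULL)

FULL OUTER JOIN keeps every row from both sides; unmatched rows get NULL for the other side's columns.
Matching on e.dept_id > d.dept_id. A NULL in a compared column never satisfies the condition.
- e row (dept_id=8): matches 7 d row(s) → 7 output row(s).
- e row (dept_id=2): no match → kept, d columns NULL.
- e row (dept_id=1): no match → kept, d columns NULL.
- e row (dept_id=4): no match → kept, d columns NULL.
- e row (dept_id=NULL): no match → kept, d columns NULL.
- e row (dept_id=4): no match → kept, d columns NULL.
- e row (dept_id=4): no match → kept, d columns NULL.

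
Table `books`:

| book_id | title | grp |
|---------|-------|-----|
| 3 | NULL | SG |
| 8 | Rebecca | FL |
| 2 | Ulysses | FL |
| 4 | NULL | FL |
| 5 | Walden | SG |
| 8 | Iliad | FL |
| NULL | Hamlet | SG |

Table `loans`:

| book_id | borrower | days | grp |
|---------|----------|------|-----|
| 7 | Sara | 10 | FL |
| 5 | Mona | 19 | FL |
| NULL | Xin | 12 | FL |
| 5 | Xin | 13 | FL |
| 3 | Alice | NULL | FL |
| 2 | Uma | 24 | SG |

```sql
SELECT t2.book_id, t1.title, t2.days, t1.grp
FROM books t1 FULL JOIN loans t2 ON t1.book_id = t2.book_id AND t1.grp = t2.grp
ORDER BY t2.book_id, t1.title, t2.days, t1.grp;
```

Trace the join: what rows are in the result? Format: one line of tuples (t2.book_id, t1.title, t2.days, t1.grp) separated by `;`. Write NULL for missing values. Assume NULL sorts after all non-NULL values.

FULL OUTER JOIN keeps every row from both sides; unmatched rows get NULL for the other side's columns.
Matching on t1.book_id = t2.book_id AND t1.grp = t2.grp. A NULL in a compared column never satisfies the condition.
Matched pairs: 0; unmatched t1 rows kept: 7; unmatched t2 rows kept: 6.

(2, NULL, 24, NULL); (3, NULL, NULL, NULL); (5, NULL, 13, NULL); (5, NULL, 19, NULL); (7, NULL, 10, NULL); (NULL, Hamlet, NULL, SG); (NULL, Iliad, NULL, FL); (NULL, Rebecca, NULL, FL); (NULL, Ulysses, NULL, FL); (NULL, Walden, NULL, SG); (NULL, NULL, 12, NULL); (NULL, NULL, NULL, FL); (NULL, NULL, NULL, SG)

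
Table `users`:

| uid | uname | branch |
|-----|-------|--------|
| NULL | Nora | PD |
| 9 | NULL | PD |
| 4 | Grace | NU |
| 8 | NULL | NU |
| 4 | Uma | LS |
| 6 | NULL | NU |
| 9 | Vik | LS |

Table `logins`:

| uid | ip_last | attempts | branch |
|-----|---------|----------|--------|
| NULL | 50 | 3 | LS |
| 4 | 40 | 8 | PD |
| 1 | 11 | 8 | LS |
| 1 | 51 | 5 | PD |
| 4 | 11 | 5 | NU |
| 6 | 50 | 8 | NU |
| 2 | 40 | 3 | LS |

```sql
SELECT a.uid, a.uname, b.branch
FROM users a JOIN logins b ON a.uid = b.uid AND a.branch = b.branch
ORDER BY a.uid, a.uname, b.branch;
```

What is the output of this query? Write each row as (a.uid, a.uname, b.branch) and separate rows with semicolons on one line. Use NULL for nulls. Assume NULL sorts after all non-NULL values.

(4, Grace, NU); (6, NULL, NU)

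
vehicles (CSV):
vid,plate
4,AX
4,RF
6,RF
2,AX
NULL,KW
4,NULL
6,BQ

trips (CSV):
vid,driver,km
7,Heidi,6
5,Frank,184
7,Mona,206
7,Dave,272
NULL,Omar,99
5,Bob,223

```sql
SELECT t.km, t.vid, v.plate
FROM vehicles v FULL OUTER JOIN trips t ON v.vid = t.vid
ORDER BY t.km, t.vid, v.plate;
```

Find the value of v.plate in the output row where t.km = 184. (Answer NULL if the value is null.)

NULL

FULL OUTER JOIN keeps every row from both sides; unmatched rows get NULL for the other side's columns.
Matching on v.vid = t.vid. A NULL in a compared column never satisfies the condition.
Matched pairs: 0; unmatched v rows kept: 7; unmatched t rows kept: 6.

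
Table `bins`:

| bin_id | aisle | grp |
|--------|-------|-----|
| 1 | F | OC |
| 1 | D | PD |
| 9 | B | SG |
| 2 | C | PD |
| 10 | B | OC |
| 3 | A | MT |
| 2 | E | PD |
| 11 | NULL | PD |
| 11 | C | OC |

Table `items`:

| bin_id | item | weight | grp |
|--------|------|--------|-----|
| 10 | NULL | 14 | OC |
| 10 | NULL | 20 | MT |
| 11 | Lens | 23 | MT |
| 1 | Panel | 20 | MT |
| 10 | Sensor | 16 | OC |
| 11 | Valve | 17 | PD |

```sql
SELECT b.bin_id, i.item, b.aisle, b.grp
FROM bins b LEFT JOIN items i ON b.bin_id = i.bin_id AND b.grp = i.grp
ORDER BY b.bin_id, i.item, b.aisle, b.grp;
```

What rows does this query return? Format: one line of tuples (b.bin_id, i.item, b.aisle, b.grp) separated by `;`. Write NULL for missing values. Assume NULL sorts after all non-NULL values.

LEFT JOIN keeps every row from `bins`; unmatched rows get NULL for `items`'s columns.
Matching on b.bin_id = i.bin_id AND b.grp = i.grp.
- b (bin_id=1, grp=OC) has no partner → padded with NULL.
- b (bin_id=1, grp=PD) has no partner → padded with NULL.
- b (bin_id=9, grp=SG) has no partner → padded with NULL.
- b (bin_id=2, grp=PD) has no partner → padded with NULL.
- b (bin_id=10, grp=OC) pairs with 2 row(s) of i.
- b (bin_id=3, grp=MT) has no partner → padded with NULL.
- b (bin_id=2, grp=PD) has no partner → padded with NULL.
- b (bin_id=11, grp=PD) pairs with 1 row(s) of i.
- b (bin_id=11, grp=OC) has no partner → padded with NULL.
After projecting and ordering:
b.bin_id | i.item | b.aisle | b.grp
1 | NULL | D | PD
1 | NULL | F | OC
2 | NULL | C | PD
2 | NULL | E | PD
3 | NULL | A | MT
9 | NULL | B | SG
10 | Sensor | B | OC
10 | NULL | B | OC
11 | Valve | NULL | PD
11 | NULL | C | OC

(1, NULL, D, PD); (1, NULL, F, OC); (2, NULL, C, PD); (2, NULL, E, PD); (3, NULL, A, MT); (9, NULL, B, SG); (10, Sensor, B, OC); (10, NULL, B, OC); (11, Valve, NULL, PD); (11, NULL, C, OC)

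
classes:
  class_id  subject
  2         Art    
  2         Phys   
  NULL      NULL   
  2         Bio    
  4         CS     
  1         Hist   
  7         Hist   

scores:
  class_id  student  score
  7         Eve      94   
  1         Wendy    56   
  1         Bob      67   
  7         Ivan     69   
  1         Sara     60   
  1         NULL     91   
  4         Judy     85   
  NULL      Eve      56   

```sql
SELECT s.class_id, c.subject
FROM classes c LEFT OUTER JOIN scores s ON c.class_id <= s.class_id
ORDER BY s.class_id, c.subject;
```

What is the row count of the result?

LEFT JOIN keeps every row from `classes`; unmatched rows get NULL for `scores`'s columns.
Matching on c.class_id <= s.class_id. A NULL in a compared column never satisfies the condition.
- c[0] class_id=2 → 3 match(es) in s → 3 row(s).
- c[1] class_id=2 → 3 match(es) in s → 3 row(s).
- c[2] class_id=NULL → no match; kept with NULLs on the s side.
- c[3] class_id=2 → 3 match(es) in s → 3 row(s).
- c[4] class_id=4 → 3 match(es) in s → 3 row(s).
- c[5] class_id=1 → 7 match(es) in s → 7 row(s).
- c[6] class_id=7 → 2 match(es) in s → 2 row(s).
Total: 21 matched + 1 padded = 22 rows.

22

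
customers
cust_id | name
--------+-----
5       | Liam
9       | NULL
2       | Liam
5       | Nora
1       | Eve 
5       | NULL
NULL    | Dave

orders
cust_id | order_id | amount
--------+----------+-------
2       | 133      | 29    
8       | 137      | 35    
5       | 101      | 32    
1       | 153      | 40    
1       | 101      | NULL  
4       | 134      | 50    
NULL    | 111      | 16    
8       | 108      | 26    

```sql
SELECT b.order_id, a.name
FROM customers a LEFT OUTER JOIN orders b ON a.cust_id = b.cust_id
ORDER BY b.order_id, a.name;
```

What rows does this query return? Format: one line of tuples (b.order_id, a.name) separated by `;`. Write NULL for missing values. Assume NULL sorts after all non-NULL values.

LEFT JOIN keeps every row from `customers`; unmatched rows get NULL for `orders`'s columns.
Matching on a.cust_id = b.cust_id. A NULL in a compared column never satisfies the condition.
Matched pairs: 6; unmatched a rows kept: 2.

(101, Eve); (101, Liam); (101, Nora); (101, NULL); (133, Liam); (153, Eve); (NULL, Dave); (NULL, NULL)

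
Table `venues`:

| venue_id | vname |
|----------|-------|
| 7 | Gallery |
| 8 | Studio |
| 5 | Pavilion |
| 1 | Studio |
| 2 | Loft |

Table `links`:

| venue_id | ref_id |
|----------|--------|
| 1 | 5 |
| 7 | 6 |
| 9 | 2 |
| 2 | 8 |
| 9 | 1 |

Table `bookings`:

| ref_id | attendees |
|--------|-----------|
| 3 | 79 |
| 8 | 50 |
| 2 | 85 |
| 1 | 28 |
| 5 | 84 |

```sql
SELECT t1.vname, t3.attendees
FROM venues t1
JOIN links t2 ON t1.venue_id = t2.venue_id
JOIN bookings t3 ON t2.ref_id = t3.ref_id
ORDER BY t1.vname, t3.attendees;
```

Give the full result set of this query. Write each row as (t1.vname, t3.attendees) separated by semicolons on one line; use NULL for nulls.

Step 1 — t1 INNER JOIN t2 on venue_id → 3 row(s).
Then INNER JOIN `bookings t3` on ref_id: keep only rows whose t2.ref_id appears in t3.

(Loft, 50); (Studio, 84)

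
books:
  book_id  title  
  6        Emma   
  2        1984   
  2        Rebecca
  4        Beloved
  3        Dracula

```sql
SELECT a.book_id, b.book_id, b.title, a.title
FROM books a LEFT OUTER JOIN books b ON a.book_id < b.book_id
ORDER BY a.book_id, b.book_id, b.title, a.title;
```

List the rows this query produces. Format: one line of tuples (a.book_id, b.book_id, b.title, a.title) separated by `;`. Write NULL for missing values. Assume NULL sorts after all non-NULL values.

LEFT JOIN keeps every row from `books a`; unmatched rows get NULL for `books b`'s columns.
Matching on a.book_id < b.book_id.
- a (book_id=6) has no partner → padded with NULL.
- a (book_id=2) pairs with 3 row(s) of b.
- a (book_id=2) pairs with 3 row(s) of b.
- a (book_id=4) pairs with 1 row(s) of b.
- a (book_id=3) pairs with 2 row(s) of b.
After projecting and ordering:
a.book_id | b.book_id | b.title | a.title
2 | 3 | Dracula | 1984
2 | 3 | Dracula | Rebecca
2 | 4 | Beloved | 1984
2 | 4 | Beloved | Rebecca
2 | 6 | Emma | 1984
2 | 6 | Emma | Rebecca
3 | 4 | Beloved | Dracula
3 | 6 | Emma | Dracula
4 | 6 | Emma | Beloved
6 | NULL | NULL | Emma

(2, 3, Dracula, 1984); (2, 3, Dracula, Rebecca); (2, 4, Beloved, 1984); (2, 4, Beloved, Rebecca); (2, 6, Emma, 1984); (2, 6, Emma, Rebecca); (3, 4, Beloved, Dracula); (3, 6, Emma, Dracula); (4, 6, Emma, Beloved); (6, NULL, NULL, Emma)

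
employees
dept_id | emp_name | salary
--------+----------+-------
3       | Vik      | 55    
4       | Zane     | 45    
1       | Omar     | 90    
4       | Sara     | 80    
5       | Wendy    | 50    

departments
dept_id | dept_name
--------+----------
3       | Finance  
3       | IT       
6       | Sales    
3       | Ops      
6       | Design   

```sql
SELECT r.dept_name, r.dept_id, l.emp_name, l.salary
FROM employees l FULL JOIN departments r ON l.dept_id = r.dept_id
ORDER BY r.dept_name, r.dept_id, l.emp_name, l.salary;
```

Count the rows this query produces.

FULL OUTER JOIN keeps every row from both sides; unmatched rows get NULL for the other side's columns.
Matching on l.dept_id = r.dept_id.
Matched pairs: 3; unmatched l rows kept: 4; unmatched r rows kept: 2.
Total: 3 matched + 6 padded = 9 rows.

9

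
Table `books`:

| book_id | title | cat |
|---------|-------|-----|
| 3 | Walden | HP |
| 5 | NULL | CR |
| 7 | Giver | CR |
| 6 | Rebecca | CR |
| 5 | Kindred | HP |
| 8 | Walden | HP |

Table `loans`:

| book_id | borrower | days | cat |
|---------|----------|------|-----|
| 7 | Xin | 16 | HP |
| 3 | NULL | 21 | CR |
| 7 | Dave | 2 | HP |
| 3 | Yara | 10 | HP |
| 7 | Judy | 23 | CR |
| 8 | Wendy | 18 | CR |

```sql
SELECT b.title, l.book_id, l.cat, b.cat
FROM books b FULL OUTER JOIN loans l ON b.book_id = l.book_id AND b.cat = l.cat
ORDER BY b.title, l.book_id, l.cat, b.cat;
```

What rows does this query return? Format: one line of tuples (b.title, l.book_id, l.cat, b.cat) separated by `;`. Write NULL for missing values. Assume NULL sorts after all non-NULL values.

FULL OUTER JOIN keeps every row from both sides; unmatched rows get NULL for the other side's columns.
Matching on b.book_id = l.book_id AND b.cat = l.cat.
- b (book_id=3, cat=HP) pairs with 1 row(s) of l.
- b (book_id=5, cat=CR) has no partner → padded with NULL.
- b (book_id=7, cat=CR) pairs with 1 row(s) of l.
- b (book_id=6, cat=CR) has no partner → padded with NULL.
- b (book_id=5, cat=HP) has no partner → padded with NULL.
- b (book_id=8, cat=HP) has no partner → padded with NULL.
- 4 l row(s) had no b match → kept, b columns NULL.
After projecting and ordering:
b.title | l.book_id | l.cat | b.cat
Giver | 7 | CR | CR
Kindred | NULL | NULL | HP
Rebecca | NULL | NULL | CR
Walden | 3 | HP | HP
Walden | NULL | NULL | HP
NULL | 3 | CR | NULL
NULL | 7 | HP | NULL
NULL | 7 | HP | NULL
NULL | 8 | CR | NULL
NULL | NULL | NULL | CR

(Giver, 7, CR, CR); (Kindred, NULL, NULL, HP); (Rebecca, NULL, NULL, CR); (Walden, 3, HP, HP); (Walden, NULL, NULL, HP); (NULL, 3, CR, NULL); (NULL, 7, HP, NULL); (NULL, 7, HP, NULL); (NULL, 8, CR, NULL); (NULL, NULL, NULL, CR)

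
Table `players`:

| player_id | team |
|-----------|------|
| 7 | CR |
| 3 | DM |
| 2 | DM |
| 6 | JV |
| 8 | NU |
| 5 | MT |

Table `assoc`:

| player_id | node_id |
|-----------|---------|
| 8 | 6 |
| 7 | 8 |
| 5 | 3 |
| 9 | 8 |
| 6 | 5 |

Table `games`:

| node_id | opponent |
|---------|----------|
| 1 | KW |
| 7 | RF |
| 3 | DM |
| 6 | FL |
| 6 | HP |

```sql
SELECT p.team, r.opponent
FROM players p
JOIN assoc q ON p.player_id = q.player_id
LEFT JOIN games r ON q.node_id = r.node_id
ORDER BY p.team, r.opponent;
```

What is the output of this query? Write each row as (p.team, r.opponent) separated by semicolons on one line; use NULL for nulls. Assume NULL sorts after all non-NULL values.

Joins associate left-to-right: players INNER JOIN assoc on player_id gives 4 intermediate row(s).
Then LEFT JOIN `games r` on node_id: each of those 4 rows is kept; rows whose q.node_id has no match in r get NULL for r's columns.

(CR, NULL); (JV, NULL); (MT, DM); (NU, FL); (NU, HP)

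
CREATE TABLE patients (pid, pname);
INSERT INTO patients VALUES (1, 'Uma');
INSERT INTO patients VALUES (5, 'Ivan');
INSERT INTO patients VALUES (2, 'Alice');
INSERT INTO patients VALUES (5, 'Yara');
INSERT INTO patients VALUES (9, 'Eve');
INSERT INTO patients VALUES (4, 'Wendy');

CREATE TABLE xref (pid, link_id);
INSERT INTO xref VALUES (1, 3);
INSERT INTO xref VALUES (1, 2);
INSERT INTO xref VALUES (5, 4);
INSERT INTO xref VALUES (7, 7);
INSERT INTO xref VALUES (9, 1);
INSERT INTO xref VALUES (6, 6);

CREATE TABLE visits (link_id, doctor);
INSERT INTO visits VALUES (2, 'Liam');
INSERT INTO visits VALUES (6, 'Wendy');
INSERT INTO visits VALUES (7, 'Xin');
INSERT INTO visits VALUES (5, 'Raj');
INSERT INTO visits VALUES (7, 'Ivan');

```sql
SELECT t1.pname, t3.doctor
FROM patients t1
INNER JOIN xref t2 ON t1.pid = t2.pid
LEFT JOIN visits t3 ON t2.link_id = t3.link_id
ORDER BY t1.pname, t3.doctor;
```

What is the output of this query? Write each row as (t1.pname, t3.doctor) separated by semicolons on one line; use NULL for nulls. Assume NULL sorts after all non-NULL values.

(Eve, NULL); (Ivan, NULL); (Uma, Liam); (Uma, NULL); (Yara, NULL)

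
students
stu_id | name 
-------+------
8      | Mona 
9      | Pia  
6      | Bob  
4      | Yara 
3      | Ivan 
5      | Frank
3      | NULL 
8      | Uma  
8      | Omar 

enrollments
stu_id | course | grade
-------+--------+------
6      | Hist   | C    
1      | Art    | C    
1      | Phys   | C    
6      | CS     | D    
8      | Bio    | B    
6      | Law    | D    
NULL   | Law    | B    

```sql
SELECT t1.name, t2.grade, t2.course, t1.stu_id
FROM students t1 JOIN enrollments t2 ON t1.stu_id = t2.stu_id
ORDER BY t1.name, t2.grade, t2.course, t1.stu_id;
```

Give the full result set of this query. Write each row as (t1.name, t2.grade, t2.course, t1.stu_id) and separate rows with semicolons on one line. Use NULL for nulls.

(Bob, C, Hist, 6); (Bob, D, CS, 6); (Bob, D, Law, 6); (Mona, B, Bio, 8); (Omar, B, Bio, 8); (Uma, B, Bio, 8)

INNER JOIN keeps only pairs where the ON condition holds.
Matching on t1.stu_id = t2.stu_id. A NULL in a compared column never satisfies the condition.
- t1 row (stu_id=8): matches 1 t2 row(s) → 1 output row(s).
- t1 row (stu_id=9): no match → dropped.
- t1 row (stu_id=6): matches 3 t2 row(s) → 3 output row(s).
- t1 row (stu_id=4): no match → dropped.
- t1 row (stu_id=3): no match → dropped.
- t1 row (stu_id=5): no match → dropped.
- t1 row (stu_id=3): no match → dropped.
- t1 row (stu_id=8): matches 1 t2 row(s) → 1 output row(s).
- t1 row (stu_id=8): matches 1 t2 row(s) → 1 output row(s).
After projecting and ordering:
t1.name | t2.grade | t2.course | t1.stu_id
Bob | C | Hist | 6
Bob | D | CS | 6
Bob | D | Law | 6
Mona | B | Bio | 8
Omar | B | Bio | 8
Uma | B | Bio | 8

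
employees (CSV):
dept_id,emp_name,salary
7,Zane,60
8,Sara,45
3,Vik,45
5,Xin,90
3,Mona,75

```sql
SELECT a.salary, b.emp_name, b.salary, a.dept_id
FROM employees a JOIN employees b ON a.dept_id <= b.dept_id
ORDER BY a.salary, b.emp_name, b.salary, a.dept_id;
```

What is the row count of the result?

INNER JOIN keeps only pairs where the ON condition holds.
Matching on a.dept_id <= b.dept_id.
- dept_id=7: 2 matching b row(s), so 2 row(s) emitted.
- dept_id=8: 1 matching b row(s), so 1 row(s) emitted.
- dept_id=3: 5 matching b row(s), so 5 row(s) emitted.
- dept_id=5: 3 matching b row(s), so 3 row(s) emitted.
- dept_id=3: 5 matching b row(s), so 5 row(s) emitted.
Total: 16 rows.

16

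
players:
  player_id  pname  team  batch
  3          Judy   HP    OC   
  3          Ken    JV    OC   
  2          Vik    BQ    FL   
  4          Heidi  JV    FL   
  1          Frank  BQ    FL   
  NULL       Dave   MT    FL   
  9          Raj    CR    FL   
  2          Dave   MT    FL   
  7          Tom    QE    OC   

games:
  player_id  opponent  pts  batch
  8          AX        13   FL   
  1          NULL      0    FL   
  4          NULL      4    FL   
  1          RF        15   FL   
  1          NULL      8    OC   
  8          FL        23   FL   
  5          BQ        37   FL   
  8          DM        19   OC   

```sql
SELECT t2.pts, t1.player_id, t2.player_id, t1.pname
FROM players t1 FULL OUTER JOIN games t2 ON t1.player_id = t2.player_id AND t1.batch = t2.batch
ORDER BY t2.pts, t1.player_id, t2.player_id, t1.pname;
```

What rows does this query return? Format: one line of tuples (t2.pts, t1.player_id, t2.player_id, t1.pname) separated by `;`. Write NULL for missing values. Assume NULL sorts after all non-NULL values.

FULL OUTER JOIN keeps every row from both sides; unmatched rows get NULL for the other side's columns.
Matching on t1.player_id = t2.player_id AND t1.batch = t2.batch. A NULL in a compared column never satisfies the condition.
Matched pairs: 3; unmatched t1 rows kept: 7; unmatched t2 rows kept: 5.

(0, 1, 1, Frank); (4, 4, 4, Heidi); (8, NULL, 1, NULL); (13, NULL, 8, NULL); (15, 1, 1, Frank); (19, NULL, 8, NULL); (23, NULL, 8, NULL); (37, NULL, 5, NULL); (NULL, 2, NULL, Dave); (NULL, 2, NULL, Vik); (NULL, 3, NULL, Judy); (NULL, 3, NULL, Ken); (NULL, 7, NULL, Tom); (NULL, 9, NULL, Raj); (NULL, NULL, NULL, Dave)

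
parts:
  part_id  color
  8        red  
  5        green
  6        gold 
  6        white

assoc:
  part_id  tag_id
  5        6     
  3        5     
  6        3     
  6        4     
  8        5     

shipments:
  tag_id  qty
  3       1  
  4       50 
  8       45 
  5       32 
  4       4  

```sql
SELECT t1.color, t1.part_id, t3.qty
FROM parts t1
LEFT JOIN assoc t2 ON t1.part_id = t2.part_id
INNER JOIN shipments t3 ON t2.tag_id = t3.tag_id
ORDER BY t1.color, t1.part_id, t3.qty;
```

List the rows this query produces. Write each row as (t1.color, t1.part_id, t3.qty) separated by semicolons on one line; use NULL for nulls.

(gold, 6, 1); (gold, 6, 4); (gold, 6, 50); (red, 8, 32); (white, 6, 1); (white, 6, 4); (white, 6, 50)

Joins associate left-to-right: parts LEFT JOIN assoc on part_id gives 6 intermediate row(s).
Then INNER JOIN `shipments t3` on tag_id: keep only rows whose t2.tag_id appears in t3.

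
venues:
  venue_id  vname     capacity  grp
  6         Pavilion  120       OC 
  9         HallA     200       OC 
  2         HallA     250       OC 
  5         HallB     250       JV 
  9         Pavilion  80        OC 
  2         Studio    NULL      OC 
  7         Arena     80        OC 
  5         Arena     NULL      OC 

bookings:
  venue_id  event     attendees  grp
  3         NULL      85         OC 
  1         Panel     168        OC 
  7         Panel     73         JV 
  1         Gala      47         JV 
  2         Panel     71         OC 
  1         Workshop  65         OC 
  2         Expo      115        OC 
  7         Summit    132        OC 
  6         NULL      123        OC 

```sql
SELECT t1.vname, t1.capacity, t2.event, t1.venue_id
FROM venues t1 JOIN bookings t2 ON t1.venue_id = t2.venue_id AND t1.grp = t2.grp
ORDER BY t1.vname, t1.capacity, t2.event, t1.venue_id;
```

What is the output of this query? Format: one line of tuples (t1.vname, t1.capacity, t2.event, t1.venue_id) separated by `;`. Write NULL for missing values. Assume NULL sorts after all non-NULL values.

INNER JOIN keeps only pairs where the ON condition holds.
Matching on t1.venue_id = t2.venue_id AND t1.grp = t2.grp.
Matched pairs: 6.

(Arena, 80, Summit, 7); (HallA, 250, Expo, 2); (HallA, 250, Panel, 2); (Pavilion, 120, NULL, 6); (Studio, NULL, Expo, 2); (Studio, NULL, Panel, 2)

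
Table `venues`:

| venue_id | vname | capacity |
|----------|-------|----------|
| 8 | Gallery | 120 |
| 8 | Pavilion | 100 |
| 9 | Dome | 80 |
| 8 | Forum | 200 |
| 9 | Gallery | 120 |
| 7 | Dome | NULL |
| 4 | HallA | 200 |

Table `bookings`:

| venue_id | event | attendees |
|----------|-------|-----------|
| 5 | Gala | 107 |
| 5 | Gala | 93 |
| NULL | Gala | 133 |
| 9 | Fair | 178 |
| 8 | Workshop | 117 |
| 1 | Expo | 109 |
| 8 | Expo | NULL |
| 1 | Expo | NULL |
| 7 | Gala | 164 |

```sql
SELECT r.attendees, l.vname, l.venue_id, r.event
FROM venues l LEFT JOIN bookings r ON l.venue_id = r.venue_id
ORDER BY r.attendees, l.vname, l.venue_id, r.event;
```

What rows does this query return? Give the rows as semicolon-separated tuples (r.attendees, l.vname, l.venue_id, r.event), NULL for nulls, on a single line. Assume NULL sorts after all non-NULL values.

(117, Forum, 8, Workshop); (117, Gallery, 8, Workshop); (117, Pavilion, 8, Workshop); (164, Dome, 7, Gala); (178, Dome, 9, Fair); (178, Gallery, 9, Fair); (NULL, Forum, 8, Expo); (NULL, Gallery, 8, Expo); (NULL, HallA, 4, NULL); (NULL, Pavilion, 8, Expo)

LEFT JOIN keeps every row from `venues`; unmatched rows get NULL for `bookings`'s columns.
Matching on l.venue_id = r.venue_id. A NULL in a compared column never satisfies the condition.
- l row (venue_id=8): matches 2 r row(s) → 2 output row(s).
- l row (venue_id=8): matches 2 r row(s) → 2 output row(s).
- l row (venue_id=9): matches 1 r row(s) → 1 output row(s).
- l row (venue_id=8): matches 2 r row(s) → 2 output row(s).
- l row (venue_id=9): matches 1 r row(s) → 1 output row(s).
- l row (venue_id=7): matches 1 r row(s) → 1 output row(s).
- l row (venue_id=4): no match → kept, r columns NULL.
After projecting and ordering:
r.attendees | l.vname | l.venue_id | r.event
117 | Forum | 8 | Workshop
117 | Gallery | 8 | Workshop
117 | Pavilion | 8 | Workshop
164 | Dome | 7 | Gala
178 | Dome | 9 | Fair
178 | Gallery | 9 | Fair
NULL | Forum | 8 | Expo
NULL | Gallery | 8 | Expo
NULL | HallA | 4 | NULL
NULL | Pavilion | 8 | Expo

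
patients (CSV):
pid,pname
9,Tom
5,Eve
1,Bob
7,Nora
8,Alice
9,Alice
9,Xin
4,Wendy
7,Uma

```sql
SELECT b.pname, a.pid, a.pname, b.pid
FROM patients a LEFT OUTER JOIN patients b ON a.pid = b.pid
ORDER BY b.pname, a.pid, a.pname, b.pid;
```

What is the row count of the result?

17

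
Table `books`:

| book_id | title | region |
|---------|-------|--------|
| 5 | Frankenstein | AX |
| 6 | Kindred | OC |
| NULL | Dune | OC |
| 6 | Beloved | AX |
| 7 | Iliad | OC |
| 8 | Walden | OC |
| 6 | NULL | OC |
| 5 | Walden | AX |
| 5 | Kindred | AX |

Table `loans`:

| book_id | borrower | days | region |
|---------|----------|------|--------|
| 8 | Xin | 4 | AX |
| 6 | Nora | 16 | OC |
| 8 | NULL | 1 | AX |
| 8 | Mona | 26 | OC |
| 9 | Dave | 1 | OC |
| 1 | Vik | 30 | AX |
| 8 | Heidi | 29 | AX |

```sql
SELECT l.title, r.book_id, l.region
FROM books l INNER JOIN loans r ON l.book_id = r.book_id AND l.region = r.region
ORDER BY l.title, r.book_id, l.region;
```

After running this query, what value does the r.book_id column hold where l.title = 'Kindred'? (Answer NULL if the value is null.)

6

INNER JOIN keeps only pairs where the ON condition holds.
Matching on l.book_id = r.book_id AND l.region = r.region. A NULL in a compared column never satisfies the condition.
Matched pairs: 3.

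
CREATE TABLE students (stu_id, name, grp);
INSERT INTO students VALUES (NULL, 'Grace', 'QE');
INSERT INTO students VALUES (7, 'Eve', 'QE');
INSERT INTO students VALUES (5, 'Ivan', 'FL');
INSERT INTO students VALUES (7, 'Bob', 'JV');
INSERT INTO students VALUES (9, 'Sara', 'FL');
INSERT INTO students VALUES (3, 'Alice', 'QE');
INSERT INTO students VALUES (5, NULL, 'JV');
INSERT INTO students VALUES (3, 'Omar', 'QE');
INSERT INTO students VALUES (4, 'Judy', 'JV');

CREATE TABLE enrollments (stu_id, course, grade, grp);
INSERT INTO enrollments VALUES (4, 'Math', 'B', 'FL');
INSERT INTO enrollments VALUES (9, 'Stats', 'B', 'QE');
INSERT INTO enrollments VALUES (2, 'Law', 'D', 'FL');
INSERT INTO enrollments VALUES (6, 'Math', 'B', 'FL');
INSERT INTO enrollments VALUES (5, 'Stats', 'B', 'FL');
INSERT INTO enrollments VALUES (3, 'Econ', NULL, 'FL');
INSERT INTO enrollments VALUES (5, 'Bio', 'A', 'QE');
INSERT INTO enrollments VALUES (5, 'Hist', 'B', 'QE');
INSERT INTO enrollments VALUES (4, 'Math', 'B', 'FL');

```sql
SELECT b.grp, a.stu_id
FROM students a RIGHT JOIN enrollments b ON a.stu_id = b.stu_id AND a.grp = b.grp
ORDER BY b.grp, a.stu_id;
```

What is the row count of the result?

RIGHT JOIN keeps every row from `enrollments`; unmatched rows get NULL for `students`'s columns.
Matching on a.stu_id = b.stu_id AND a.grp = b.grp. A NULL in a compared column never satisfies the condition.
Matched pairs: 1; unmatched b rows kept: 8.
Total: 1 matched + 8 padded = 9 rows.

9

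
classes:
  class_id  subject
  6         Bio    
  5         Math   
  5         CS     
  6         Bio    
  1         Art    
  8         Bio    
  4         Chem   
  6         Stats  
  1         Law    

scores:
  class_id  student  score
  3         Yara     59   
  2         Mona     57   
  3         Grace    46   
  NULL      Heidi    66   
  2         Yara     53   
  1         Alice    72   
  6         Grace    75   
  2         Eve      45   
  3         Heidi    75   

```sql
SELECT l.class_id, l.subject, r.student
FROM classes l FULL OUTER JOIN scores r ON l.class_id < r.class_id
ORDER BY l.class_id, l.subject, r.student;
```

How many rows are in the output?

FULL OUTER JOIN keeps every row from both sides; unmatched rows get NULL for the other side's columns.
Matching on l.class_id < r.class_id. A NULL in a compared column never satisfies the condition.
- l row (class_id=6): no match → kept, r columns NULL.
- l row (class_id=5): matches 1 r row(s) → 1 output row(s).
- l row (class_id=5): matches 1 r row(s) → 1 output row(s).
- l row (class_id=6): no match → kept, r columns NULL.
- l row (class_id=1): matches 7 r row(s) → 7 output row(s).
- l row (class_id=8): no match → kept, r columns NULL.
- l row (class_id=4): matches 1 r row(s) → 1 output row(s).
- l row (class_id=6): no match → kept, r columns NULL.
- l row (class_id=1): matches 7 r row(s) → 7 output row(s).
- 2 r row(s) had no l match → kept, l columns NULL.
Total: 17 matched + 6 padded = 23 rows.

23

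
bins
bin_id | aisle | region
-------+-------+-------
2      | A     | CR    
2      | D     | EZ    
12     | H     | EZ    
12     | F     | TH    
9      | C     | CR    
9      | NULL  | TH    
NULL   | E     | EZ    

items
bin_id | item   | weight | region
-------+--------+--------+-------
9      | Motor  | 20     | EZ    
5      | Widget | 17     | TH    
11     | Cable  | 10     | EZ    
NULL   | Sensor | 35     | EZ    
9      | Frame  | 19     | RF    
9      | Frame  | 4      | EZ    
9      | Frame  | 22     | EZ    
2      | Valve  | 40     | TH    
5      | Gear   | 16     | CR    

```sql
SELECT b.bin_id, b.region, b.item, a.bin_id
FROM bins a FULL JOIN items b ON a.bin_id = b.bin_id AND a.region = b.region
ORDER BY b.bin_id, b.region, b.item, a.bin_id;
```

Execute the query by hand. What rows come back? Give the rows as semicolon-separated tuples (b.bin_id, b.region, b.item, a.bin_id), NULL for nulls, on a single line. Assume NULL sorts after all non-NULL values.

(2, TH, Valve, NULL); (5, CR, Gear, NULL); (5, TH, Widget, NULL); (9, EZ, Frame, NULL); (9, EZ, Frame, NULL); (9, EZ, Motor, NULL); (9, RF, Frame, NULL); (11, EZ, Cable, NULL); (NULL, EZ, Sensor, NULL); (NULL, NULL, NULL, 2); (NULL, NULL, NULL, 2); (NULL, NULL, NULL, 9); (NULL, NULL, NULL, 9); (NULL, NULL, NULL, 12); (NULL, NULL, NULL, 12); (NULL, NULL, NULL, NULL)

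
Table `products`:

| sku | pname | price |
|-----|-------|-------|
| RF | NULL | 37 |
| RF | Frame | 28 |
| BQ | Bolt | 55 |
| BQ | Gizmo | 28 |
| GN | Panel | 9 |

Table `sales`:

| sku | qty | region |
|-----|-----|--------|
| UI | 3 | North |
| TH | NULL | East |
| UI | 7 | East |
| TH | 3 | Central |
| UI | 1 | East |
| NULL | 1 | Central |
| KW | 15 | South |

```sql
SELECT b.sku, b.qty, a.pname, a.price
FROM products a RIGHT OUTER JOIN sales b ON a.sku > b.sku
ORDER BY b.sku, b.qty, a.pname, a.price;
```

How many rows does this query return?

RIGHT JOIN keeps every row from `sales`; unmatched rows get NULL for `products`'s columns.
Matching on a.sku > b.sku. A NULL in a compared column never satisfies the condition.
Matched pairs: 2; unmatched b rows kept: 6.
Total: 2 matched + 6 padded = 8 rows.

8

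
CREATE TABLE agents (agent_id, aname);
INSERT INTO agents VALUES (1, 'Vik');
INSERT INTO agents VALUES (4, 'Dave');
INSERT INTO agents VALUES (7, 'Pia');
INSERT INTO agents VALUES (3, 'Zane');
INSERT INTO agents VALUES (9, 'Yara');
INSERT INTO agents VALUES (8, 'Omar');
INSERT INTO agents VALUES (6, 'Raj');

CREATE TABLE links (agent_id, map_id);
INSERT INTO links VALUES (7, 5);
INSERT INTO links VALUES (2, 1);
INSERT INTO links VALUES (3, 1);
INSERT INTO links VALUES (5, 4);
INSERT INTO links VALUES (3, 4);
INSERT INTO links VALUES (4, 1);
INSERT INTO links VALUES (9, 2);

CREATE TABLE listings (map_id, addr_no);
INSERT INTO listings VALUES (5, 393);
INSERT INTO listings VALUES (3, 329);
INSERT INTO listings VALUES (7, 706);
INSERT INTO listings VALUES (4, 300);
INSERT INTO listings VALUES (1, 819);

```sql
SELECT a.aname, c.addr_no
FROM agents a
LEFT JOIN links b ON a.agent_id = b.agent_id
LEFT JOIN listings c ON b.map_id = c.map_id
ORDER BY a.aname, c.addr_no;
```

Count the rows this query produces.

Joins associate left-to-right: agents LEFT JOIN links on agent_id gives 8 intermediate row(s).
Then LEFT JOIN `listings c` on map_id: each of those 8 rows is kept; rows whose b.map_id has no match in c get NULL for c's columns.
Result: 8 row(s).

8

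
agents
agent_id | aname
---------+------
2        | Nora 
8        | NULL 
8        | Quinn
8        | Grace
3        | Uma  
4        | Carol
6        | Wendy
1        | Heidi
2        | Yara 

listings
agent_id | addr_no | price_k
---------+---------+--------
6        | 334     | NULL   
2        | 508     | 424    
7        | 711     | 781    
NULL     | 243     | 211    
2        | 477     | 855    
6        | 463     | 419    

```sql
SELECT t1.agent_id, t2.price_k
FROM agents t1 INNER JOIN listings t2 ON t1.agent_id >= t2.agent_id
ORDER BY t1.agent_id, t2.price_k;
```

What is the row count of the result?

INNER JOIN keeps only pairs where the ON condition holds.
Matching on t1.agent_id >= t2.agent_id. A NULL in a compared column never satisfies the condition.
- t1 (agent_id=2) pairs with 2 row(s) of t2.
- t1 (agent_id=8) pairs with 5 row(s) of t2.
- t1 (agent_id=8) pairs with 5 row(s) of t2.
- t1 (agent_id=8) pairs with 5 row(s) of t2.
- t1 (agent_id=3) pairs with 2 row(s) of t2.
- t1 (agent_id=4) pairs with 2 row(s) of t2.
- t1 (agent_id=6) pairs with 4 row(s) of t2.
- t1 (agent_id=1) has no partner → excluded.
- t1 (agent_id=2) pairs with 2 row(s) of t2.
Total: 27 rows.

27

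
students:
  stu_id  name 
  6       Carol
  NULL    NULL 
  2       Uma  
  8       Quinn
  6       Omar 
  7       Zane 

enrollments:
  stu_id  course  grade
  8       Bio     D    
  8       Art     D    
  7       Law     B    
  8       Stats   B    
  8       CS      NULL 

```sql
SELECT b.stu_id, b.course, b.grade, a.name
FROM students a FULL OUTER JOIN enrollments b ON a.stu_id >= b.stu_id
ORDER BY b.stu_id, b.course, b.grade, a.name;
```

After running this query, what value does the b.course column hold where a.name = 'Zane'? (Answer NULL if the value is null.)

Law

FULL OUTER JOIN keeps every row from both sides; unmatched rows get NULL for the other side's columns.
Matching on a.stu_id >= b.stu_id. A NULL in a compared column never satisfies the condition.
- a (stu_id=6) has no partner → padded with NULL.
- a (stu_id=NULL) has no partner → padded with NULL.
- a (stu_id=2) has no partner → padded with NULL.
- a (stu_id=8) pairs with 5 row(s) of b.
- a (stu_id=6) has no partner → padded with NULL.
- a (stu_id=7) pairs with 1 row(s) of b.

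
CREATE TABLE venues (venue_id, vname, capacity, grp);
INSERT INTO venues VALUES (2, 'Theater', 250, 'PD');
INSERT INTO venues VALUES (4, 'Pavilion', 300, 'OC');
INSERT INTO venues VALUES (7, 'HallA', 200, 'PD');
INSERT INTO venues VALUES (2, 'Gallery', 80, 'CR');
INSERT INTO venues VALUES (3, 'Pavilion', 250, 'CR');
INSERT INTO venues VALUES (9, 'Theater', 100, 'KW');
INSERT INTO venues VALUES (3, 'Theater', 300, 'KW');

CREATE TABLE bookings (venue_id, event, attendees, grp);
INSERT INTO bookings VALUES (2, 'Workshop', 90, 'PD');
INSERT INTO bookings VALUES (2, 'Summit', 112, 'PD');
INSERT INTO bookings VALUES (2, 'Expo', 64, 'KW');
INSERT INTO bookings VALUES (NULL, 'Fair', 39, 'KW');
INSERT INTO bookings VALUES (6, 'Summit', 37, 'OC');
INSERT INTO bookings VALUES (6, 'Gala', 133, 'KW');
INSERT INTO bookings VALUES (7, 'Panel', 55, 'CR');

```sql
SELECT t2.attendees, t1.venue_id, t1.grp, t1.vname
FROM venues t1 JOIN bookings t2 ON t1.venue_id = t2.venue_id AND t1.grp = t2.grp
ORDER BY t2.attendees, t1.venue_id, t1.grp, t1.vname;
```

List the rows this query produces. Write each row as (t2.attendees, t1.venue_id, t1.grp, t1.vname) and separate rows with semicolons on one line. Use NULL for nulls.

INNER JOIN keeps only pairs where the ON condition holds.
Matching on t1.venue_id = t2.venue_id AND t1.grp = t2.grp. A NULL in a compared column never satisfies the condition.
Matched pairs: 2.

(90, 2, PD, Theater); (112, 2, PD, Theater)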